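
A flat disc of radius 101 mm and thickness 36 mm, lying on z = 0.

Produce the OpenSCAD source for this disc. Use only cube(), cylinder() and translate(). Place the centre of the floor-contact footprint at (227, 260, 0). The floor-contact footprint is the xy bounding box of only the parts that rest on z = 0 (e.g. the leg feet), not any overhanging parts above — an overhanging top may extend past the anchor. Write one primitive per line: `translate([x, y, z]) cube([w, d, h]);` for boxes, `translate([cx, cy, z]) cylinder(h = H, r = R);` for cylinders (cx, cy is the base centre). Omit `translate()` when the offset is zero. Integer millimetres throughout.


translate([227, 260, 0]) cylinder(h = 36, r = 101);


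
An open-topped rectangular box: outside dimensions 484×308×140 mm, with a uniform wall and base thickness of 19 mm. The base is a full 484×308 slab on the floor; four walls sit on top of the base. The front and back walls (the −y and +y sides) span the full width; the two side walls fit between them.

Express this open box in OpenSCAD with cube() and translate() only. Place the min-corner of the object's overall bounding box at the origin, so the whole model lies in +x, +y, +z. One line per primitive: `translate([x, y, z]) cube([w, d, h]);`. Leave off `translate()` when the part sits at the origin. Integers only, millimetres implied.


cube([484, 308, 19]);
translate([0, 0, 19]) cube([484, 19, 121]);
translate([0, 289, 19]) cube([484, 19, 121]);
translate([0, 19, 19]) cube([19, 270, 121]);
translate([465, 19, 19]) cube([19, 270, 121]);


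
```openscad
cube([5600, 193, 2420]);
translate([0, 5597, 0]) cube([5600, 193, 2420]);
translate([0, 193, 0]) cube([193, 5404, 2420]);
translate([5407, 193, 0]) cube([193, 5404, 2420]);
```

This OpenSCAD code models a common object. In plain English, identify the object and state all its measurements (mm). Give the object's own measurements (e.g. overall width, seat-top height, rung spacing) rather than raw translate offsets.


The wall frame of a small rectangular building: four walls, each 2420 mm tall and 193 mm thick, enclosing a footprint 5600 mm (x) by 5790 mm (y) outside-to-outside, with no floor or roof. The front and back walls (the −y and +y sides) span the full width; the two side walls fit between them.


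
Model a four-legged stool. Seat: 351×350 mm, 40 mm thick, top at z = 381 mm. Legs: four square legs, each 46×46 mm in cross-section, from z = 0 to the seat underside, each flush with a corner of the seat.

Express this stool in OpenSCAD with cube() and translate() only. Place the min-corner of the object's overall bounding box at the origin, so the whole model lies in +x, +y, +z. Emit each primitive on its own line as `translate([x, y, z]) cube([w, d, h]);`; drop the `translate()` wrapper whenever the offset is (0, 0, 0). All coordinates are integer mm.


translate([0, 0, 341]) cube([351, 350, 40]);
cube([46, 46, 341]);
translate([305, 0, 0]) cube([46, 46, 341]);
translate([0, 304, 0]) cube([46, 46, 341]);
translate([305, 304, 0]) cube([46, 46, 341]);


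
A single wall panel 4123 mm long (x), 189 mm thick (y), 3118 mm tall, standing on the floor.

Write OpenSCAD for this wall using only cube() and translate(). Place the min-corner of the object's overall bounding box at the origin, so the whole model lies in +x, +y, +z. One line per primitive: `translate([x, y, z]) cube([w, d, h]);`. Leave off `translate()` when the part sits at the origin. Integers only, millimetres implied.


cube([4123, 189, 3118]);


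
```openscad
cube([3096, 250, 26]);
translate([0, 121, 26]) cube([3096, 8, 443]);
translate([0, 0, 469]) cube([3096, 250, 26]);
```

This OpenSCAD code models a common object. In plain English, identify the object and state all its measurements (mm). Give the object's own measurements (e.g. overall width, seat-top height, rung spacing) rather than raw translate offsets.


An I-beam lying along x, 3096 mm long. Overall section height 495 mm. Two flanges 250 mm wide (y) and 26 mm thick, one on the floor and one at the top; a web 8 mm thick runs between them, centred on the flange width.


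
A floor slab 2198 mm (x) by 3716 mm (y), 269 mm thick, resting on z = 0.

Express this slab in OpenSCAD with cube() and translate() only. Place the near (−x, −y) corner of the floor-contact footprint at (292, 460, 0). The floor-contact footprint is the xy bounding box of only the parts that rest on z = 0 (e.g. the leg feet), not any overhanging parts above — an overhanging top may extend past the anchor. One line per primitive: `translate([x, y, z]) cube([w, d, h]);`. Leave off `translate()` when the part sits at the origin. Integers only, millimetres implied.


translate([292, 460, 0]) cube([2198, 3716, 269]);


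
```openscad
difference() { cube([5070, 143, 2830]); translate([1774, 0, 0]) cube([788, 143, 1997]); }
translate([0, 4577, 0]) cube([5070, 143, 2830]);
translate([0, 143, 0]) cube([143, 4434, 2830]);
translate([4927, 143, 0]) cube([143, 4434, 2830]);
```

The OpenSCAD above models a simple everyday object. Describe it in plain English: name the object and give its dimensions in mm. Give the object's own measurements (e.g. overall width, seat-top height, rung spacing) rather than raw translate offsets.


A single room: four walls, each 2830 mm tall and 143 mm thick, enclosing an outside footprint 5070×4720 mm (x × y), no floor or roof. The front and back walls (−y and +y sides) run the full x-width; the side walls fit between their inner faces. A door opening 788 mm wide and 1997 mm tall is cut through the front wall from the floor up, its −x edge 1774 mm from the wall's −x end.


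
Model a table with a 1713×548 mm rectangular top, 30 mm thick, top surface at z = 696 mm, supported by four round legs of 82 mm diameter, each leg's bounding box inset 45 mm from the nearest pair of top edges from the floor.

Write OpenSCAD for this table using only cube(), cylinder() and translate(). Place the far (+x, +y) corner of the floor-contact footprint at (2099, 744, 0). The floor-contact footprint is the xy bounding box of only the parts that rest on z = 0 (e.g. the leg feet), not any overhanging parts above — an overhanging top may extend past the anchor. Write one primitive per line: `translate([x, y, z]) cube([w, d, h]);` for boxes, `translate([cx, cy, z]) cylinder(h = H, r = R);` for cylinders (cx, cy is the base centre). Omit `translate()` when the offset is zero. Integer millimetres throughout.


translate([431, 241, 666]) cube([1713, 548, 30]);
translate([517, 327, 0]) cylinder(h = 666, r = 41);
translate([2058, 327, 0]) cylinder(h = 666, r = 41);
translate([517, 703, 0]) cylinder(h = 666, r = 41);
translate([2058, 703, 0]) cylinder(h = 666, r = 41);


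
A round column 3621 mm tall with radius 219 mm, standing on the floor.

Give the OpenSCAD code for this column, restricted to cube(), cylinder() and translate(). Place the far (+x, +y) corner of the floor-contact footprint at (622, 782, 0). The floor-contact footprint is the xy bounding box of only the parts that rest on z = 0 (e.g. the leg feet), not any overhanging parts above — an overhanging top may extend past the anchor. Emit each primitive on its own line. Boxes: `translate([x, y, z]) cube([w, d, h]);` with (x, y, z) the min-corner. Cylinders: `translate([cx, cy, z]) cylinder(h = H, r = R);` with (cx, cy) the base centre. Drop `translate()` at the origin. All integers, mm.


translate([403, 563, 0]) cylinder(h = 3621, r = 219);


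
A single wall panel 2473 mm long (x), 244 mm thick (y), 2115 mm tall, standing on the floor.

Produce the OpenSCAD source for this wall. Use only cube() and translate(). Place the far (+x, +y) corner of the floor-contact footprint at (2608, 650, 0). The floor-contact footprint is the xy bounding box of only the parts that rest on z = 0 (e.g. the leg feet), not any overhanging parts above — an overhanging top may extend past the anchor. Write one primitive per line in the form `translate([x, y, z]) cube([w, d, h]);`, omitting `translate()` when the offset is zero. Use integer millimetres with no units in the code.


translate([135, 406, 0]) cube([2473, 244, 2115]);


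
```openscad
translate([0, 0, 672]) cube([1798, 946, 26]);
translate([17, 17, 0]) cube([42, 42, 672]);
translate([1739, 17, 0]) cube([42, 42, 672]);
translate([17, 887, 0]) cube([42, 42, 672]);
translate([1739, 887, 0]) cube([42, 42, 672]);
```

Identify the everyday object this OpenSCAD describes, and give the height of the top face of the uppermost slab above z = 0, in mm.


A table. The table height is 698 mm.

A 1798×946×26 slab sits at z = 672 on four 42 mm square posts — a table. The top surface is at 672 + 26 = 698 mm.


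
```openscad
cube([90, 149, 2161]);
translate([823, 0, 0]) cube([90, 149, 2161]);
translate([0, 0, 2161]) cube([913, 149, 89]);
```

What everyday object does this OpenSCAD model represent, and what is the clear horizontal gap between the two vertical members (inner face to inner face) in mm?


A door frame. The clear opening width is 733 mm.

Two 2161 mm tall posts with a header on top — a door frame. The left jamb is 90 mm wide at x = 0; the right jamb starts at x = 823. The clear opening is 823 − 90 = 733 mm.


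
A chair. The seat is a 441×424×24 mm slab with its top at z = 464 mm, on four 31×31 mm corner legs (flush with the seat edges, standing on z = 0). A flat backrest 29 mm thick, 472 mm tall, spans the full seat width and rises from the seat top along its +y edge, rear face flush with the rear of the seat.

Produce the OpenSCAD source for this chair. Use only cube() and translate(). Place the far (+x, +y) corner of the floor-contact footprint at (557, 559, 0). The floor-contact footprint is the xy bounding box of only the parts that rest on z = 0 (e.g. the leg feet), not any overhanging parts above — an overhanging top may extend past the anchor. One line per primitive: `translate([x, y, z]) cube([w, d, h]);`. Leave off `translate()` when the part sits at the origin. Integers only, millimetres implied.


translate([116, 135, 440]) cube([441, 424, 24]);
translate([116, 135, 0]) cube([31, 31, 440]);
translate([526, 135, 0]) cube([31, 31, 440]);
translate([116, 528, 0]) cube([31, 31, 440]);
translate([526, 528, 0]) cube([31, 31, 440]);
translate([116, 530, 464]) cube([441, 29, 472]);


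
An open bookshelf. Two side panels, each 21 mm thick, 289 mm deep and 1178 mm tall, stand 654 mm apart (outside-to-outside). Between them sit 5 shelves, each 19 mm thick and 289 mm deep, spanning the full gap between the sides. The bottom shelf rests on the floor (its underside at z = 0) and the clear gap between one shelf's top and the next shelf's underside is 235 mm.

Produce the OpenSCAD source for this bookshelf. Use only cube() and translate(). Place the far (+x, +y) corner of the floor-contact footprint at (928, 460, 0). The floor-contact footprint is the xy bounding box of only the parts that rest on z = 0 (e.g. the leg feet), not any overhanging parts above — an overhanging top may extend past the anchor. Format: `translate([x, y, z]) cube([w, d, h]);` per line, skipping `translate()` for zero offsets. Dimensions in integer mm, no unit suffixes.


translate([274, 171, 0]) cube([21, 289, 1178]);
translate([907, 171, 0]) cube([21, 289, 1178]);
translate([295, 171, 0]) cube([612, 289, 19]);
translate([295, 171, 254]) cube([612, 289, 19]);
translate([295, 171, 508]) cube([612, 289, 19]);
translate([295, 171, 762]) cube([612, 289, 19]);
translate([295, 171, 1016]) cube([612, 289, 19]);


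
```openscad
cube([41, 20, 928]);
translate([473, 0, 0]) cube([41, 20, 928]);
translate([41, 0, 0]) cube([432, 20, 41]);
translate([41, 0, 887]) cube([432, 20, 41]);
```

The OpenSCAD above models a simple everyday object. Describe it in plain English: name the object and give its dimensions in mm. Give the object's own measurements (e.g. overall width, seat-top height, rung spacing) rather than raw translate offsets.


A rectangular picture frame lying in the x–z plane (depth along y). The opening is 432 mm wide (x) by 846 mm tall (z), surrounded by a border 41 mm wide on all four sides. The frame is 20 mm deep and is made of two full-height vertical stiles with two horizontal rails fitted between them.


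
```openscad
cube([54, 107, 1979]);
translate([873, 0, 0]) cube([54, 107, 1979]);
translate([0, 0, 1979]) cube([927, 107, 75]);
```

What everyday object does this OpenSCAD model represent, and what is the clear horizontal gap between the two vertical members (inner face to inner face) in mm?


A door frame. The clear opening width is 819 mm.

Two 1979 mm tall posts with a header on top — a door frame. The left jamb is 54 mm wide at x = 0; the right jamb starts at x = 873. The clear opening is 873 − 54 = 819 mm.


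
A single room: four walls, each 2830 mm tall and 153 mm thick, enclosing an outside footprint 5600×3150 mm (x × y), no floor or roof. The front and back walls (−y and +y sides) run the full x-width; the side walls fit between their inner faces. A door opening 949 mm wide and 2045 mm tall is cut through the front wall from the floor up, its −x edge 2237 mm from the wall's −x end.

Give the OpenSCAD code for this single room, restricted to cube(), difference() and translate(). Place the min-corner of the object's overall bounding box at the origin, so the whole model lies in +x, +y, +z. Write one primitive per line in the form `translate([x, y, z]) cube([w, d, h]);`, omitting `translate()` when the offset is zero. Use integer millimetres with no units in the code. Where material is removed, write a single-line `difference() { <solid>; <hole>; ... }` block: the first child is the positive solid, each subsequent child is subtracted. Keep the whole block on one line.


difference() { cube([5600, 153, 2830]); translate([2237, 0, 0]) cube([949, 153, 2045]); }
translate([0, 2997, 0]) cube([5600, 153, 2830]);
translate([0, 153, 0]) cube([153, 2844, 2830]);
translate([5447, 153, 0]) cube([153, 2844, 2830]);


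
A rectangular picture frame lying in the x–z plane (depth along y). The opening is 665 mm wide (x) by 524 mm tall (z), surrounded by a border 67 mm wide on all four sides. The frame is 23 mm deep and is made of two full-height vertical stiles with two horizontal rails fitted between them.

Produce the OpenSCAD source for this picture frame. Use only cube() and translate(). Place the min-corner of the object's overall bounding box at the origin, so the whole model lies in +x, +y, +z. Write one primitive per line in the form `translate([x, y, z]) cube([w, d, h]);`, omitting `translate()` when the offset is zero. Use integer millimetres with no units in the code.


cube([67, 23, 658]);
translate([732, 0, 0]) cube([67, 23, 658]);
translate([67, 0, 0]) cube([665, 23, 67]);
translate([67, 0, 591]) cube([665, 23, 67]);


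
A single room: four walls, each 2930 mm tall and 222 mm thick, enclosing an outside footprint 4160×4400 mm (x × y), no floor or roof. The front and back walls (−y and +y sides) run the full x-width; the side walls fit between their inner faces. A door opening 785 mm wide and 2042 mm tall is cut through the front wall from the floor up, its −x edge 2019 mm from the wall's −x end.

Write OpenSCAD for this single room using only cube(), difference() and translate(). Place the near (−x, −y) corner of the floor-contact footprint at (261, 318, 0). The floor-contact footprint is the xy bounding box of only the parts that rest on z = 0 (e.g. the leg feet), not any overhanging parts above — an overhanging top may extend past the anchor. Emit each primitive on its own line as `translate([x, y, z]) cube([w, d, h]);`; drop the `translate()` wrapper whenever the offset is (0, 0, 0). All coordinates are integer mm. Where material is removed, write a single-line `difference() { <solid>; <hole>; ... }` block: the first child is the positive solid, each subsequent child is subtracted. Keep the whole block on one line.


difference() { translate([261, 318, 0]) cube([4160, 222, 2930]); translate([2280, 318, 0]) cube([785, 222, 2042]); }
translate([261, 4496, 0]) cube([4160, 222, 2930]);
translate([261, 540, 0]) cube([222, 3956, 2930]);
translate([4199, 540, 0]) cube([222, 3956, 2930]);


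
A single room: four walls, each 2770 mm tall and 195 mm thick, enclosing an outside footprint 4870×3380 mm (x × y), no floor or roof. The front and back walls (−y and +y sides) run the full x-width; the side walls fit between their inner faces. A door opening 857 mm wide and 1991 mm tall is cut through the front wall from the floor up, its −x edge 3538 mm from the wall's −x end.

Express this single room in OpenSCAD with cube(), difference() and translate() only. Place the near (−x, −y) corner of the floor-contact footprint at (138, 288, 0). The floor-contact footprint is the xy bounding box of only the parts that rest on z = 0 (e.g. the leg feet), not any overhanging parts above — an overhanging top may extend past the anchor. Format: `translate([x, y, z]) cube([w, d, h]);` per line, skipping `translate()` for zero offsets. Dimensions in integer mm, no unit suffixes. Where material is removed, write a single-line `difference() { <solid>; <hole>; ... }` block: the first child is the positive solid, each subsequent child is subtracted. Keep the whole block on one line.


difference() { translate([138, 288, 0]) cube([4870, 195, 2770]); translate([3676, 288, 0]) cube([857, 195, 1991]); }
translate([138, 3473, 0]) cube([4870, 195, 2770]);
translate([138, 483, 0]) cube([195, 2990, 2770]);
translate([4813, 483, 0]) cube([195, 2990, 2770]);


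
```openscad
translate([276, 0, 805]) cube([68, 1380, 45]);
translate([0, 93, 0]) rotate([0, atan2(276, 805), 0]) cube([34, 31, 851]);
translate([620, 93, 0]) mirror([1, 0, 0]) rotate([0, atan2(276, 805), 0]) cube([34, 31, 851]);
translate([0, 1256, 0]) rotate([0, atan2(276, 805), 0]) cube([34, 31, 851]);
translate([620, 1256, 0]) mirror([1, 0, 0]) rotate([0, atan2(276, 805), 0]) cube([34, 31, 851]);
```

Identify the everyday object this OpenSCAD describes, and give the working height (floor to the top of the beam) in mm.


A sawhorse. The overall height is 850 mm.

A beam across two mirrored pairs of raked legs — a sawhorse. The beam's underside is at z = 805 (matching the legs' vertical rise in atan2(276, 805)) and the beam is 45 mm tall, so its top is at 805 + 45 = 850 mm. The raked legs top out at the beam's underside, so that is the highest point.


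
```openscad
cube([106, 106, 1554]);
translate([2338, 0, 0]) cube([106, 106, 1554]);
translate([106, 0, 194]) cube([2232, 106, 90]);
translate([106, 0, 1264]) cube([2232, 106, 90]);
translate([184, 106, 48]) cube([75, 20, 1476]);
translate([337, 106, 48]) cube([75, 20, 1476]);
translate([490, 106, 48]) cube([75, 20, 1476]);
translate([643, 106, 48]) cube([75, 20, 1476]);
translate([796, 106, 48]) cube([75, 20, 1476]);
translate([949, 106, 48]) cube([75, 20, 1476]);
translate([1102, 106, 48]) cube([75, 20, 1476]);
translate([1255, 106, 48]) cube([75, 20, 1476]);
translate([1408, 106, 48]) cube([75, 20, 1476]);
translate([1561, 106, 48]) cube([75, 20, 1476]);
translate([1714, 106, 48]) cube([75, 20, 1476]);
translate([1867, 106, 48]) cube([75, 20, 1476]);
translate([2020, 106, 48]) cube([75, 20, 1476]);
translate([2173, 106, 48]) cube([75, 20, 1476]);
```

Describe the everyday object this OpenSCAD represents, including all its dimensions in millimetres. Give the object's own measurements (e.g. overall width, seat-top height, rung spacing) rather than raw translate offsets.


A fence section. Two 106×106 mm posts, 1554 mm tall, stand on the floor with a clear span of 2232 mm between their inner faces. Two horizontal rails of 106×90 mm section span the gap between the posts with their undersides at z = 194 mm and z = 1264 mm, flush with the posts' −y face. 14 pickets, each 75 mm wide, 20 mm thick and 1476 mm tall, are fixed to the +y face of the rails with their bottoms at z = 48 mm, spaced across the span with a 78 mm gap after the −x post and between neighbouring pickets, with 90 mm left before the +x post.


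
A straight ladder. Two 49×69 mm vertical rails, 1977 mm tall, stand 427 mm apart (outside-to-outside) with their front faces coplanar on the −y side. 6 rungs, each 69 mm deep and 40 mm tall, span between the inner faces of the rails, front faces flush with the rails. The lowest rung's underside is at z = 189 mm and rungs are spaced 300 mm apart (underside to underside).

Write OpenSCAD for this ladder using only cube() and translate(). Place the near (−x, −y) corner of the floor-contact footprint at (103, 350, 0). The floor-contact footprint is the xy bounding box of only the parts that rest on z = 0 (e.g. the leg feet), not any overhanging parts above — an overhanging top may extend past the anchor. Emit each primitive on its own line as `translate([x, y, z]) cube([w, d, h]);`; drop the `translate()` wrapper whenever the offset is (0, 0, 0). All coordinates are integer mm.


translate([103, 350, 0]) cube([49, 69, 1977]);
translate([481, 350, 0]) cube([49, 69, 1977]);
translate([152, 350, 189]) cube([329, 69, 40]);
translate([152, 350, 489]) cube([329, 69, 40]);
translate([152, 350, 789]) cube([329, 69, 40]);
translate([152, 350, 1089]) cube([329, 69, 40]);
translate([152, 350, 1389]) cube([329, 69, 40]);
translate([152, 350, 1689]) cube([329, 69, 40]);


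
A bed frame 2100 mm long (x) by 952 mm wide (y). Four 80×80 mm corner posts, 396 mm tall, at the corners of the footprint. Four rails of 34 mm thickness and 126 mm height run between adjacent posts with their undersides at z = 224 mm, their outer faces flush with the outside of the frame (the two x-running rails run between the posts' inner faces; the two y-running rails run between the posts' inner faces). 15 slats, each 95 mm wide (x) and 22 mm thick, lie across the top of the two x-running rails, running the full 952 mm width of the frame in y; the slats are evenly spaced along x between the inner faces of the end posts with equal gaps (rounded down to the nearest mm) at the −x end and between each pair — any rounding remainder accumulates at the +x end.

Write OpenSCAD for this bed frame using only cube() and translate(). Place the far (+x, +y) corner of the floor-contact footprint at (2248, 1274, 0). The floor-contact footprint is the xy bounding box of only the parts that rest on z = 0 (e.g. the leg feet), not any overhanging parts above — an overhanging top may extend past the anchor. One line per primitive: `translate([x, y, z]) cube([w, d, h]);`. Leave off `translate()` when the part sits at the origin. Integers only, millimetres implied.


translate([148, 322, 0]) cube([80, 80, 396]);
translate([148, 1194, 0]) cube([80, 80, 396]);
translate([2168, 322, 0]) cube([80, 80, 396]);
translate([2168, 1194, 0]) cube([80, 80, 396]);
translate([228, 322, 224]) cube([1940, 34, 126]);
translate([228, 1240, 224]) cube([1940, 34, 126]);
translate([148, 402, 224]) cube([34, 792, 126]);
translate([2214, 402, 224]) cube([34, 792, 126]);
translate([260, 322, 350]) cube([95, 952, 22]);
translate([387, 322, 350]) cube([95, 952, 22]);
translate([514, 322, 350]) cube([95, 952, 22]);
translate([641, 322, 350]) cube([95, 952, 22]);
translate([768, 322, 350]) cube([95, 952, 22]);
translate([895, 322, 350]) cube([95, 952, 22]);
translate([1022, 322, 350]) cube([95, 952, 22]);
translate([1149, 322, 350]) cube([95, 952, 22]);
translate([1276, 322, 350]) cube([95, 952, 22]);
translate([1403, 322, 350]) cube([95, 952, 22]);
translate([1530, 322, 350]) cube([95, 952, 22]);
translate([1657, 322, 350]) cube([95, 952, 22]);
translate([1784, 322, 350]) cube([95, 952, 22]);
translate([1911, 322, 350]) cube([95, 952, 22]);
translate([2038, 322, 350]) cube([95, 952, 22]);


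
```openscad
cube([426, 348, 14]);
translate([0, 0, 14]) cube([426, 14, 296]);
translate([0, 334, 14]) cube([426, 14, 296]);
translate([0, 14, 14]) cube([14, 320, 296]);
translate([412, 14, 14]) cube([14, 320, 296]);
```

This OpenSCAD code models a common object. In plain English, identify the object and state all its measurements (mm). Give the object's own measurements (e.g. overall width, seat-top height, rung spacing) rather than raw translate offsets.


An open-topped rectangular box: outside dimensions 426×348×310 mm, with a uniform wall and base thickness of 14 mm. The base is a full 426×348 slab on the floor; four walls sit on top of the base. The front and back walls (the −y and +y sides) span the full width; the two side walls fit between them.


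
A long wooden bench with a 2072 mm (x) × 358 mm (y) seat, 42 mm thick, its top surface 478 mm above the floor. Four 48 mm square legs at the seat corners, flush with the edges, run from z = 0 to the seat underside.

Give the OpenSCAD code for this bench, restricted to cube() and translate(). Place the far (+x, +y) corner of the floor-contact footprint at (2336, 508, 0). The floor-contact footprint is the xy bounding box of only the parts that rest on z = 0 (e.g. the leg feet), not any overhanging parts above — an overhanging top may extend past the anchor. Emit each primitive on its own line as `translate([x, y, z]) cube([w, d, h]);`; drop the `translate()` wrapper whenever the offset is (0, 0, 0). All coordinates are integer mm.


translate([264, 150, 436]) cube([2072, 358, 42]);
translate([264, 150, 0]) cube([48, 48, 436]);
translate([264, 460, 0]) cube([48, 48, 436]);
translate([2288, 150, 0]) cube([48, 48, 436]);
translate([2288, 460, 0]) cube([48, 48, 436]);


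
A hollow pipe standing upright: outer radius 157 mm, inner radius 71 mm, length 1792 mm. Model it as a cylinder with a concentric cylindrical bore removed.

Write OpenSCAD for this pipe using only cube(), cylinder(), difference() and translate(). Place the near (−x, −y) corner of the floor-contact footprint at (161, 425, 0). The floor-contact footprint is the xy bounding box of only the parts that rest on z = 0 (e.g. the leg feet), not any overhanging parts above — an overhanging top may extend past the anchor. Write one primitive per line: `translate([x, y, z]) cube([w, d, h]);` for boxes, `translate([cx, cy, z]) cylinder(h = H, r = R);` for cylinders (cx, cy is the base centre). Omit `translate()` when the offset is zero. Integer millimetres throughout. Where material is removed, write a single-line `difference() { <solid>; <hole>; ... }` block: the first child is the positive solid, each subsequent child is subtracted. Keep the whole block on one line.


difference() { translate([318, 582, 0]) cylinder(h = 1792, r = 157); translate([318, 582, 0]) cylinder(h = 1792, r = 71); }


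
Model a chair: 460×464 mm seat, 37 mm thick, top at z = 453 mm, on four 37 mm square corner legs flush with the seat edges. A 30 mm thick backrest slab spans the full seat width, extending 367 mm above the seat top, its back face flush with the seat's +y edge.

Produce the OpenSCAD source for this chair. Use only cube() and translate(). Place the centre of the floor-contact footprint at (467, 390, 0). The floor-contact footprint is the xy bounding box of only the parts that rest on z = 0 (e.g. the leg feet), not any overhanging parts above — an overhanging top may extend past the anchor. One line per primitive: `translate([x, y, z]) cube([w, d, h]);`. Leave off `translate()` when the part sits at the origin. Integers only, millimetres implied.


// leg_h = 453 - 37 = 416
translate([237, 158, 416]) cube([460, 464, 37]);
translate([237, 158, 0]) cube([37, 37, 416]);
translate([660, 158, 0]) cube([37, 37, 416]);
translate([237, 585, 0]) cube([37, 37, 416]);
translate([660, 585, 0]) cube([37, 37, 416]);
translate([237, 592, 453]) cube([460, 30, 367]);


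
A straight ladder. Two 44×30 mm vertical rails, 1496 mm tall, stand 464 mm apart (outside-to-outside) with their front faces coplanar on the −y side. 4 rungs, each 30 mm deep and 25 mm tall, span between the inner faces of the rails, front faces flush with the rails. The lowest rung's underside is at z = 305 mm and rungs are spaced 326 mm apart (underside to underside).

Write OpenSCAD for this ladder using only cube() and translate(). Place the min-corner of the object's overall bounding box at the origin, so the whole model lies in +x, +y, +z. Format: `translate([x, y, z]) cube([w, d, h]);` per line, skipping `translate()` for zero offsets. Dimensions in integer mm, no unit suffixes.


// rung span = 464 - 2*44 = 376
// rung[k] z = 305 + k*326
cube([44, 30, 1496]);
translate([420, 0, 0]) cube([44, 30, 1496]);
translate([44, 0, 305]) cube([376, 30, 25]);
translate([44, 0, 631]) cube([376, 30, 25]);
translate([44, 0, 957]) cube([376, 30, 25]);
translate([44, 0, 1283]) cube([376, 30, 25]);


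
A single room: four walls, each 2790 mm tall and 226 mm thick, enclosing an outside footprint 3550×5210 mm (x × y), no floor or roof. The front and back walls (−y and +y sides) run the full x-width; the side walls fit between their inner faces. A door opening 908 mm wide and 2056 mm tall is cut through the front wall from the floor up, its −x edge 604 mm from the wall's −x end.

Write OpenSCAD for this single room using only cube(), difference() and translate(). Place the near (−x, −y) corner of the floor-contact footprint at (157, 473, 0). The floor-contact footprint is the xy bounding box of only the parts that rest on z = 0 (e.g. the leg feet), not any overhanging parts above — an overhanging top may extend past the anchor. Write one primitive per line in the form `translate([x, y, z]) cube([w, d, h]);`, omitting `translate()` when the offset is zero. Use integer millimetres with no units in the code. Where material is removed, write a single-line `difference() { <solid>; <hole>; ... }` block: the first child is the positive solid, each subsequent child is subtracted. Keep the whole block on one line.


difference() { translate([157, 473, 0]) cube([3550, 226, 2790]); translate([761, 473, 0]) cube([908, 226, 2056]); }
translate([157, 5457, 0]) cube([3550, 226, 2790]);
translate([157, 699, 0]) cube([226, 4758, 2790]);
translate([3481, 699, 0]) cube([226, 4758, 2790]);


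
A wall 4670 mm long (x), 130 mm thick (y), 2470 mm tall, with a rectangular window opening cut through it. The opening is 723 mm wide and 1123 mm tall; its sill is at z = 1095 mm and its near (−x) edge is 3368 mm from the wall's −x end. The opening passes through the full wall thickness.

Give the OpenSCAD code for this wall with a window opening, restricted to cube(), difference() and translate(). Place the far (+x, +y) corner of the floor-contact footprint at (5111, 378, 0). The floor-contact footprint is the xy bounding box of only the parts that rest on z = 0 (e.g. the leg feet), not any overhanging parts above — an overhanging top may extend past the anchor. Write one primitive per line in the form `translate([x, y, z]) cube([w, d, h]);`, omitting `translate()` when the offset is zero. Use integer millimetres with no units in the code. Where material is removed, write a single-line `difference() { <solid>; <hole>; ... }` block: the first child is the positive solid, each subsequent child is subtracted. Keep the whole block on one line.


difference() { translate([441, 248, 0]) cube([4670, 130, 2470]); translate([3809, 248, 1095]) cube([723, 130, 1123]); }


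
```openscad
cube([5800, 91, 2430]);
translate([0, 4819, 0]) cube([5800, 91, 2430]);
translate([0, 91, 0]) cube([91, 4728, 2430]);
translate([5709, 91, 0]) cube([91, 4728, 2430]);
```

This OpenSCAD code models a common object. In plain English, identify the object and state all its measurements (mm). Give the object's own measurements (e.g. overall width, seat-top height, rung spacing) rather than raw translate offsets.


The wall frame of a small rectangular building: four walls, each 2430 mm tall and 91 mm thick, enclosing a footprint 5800 mm (x) by 4910 mm (y) outside-to-outside, with no floor or roof. The front and back walls (the −y and +y sides) span the full width; the two side walls fit between them.


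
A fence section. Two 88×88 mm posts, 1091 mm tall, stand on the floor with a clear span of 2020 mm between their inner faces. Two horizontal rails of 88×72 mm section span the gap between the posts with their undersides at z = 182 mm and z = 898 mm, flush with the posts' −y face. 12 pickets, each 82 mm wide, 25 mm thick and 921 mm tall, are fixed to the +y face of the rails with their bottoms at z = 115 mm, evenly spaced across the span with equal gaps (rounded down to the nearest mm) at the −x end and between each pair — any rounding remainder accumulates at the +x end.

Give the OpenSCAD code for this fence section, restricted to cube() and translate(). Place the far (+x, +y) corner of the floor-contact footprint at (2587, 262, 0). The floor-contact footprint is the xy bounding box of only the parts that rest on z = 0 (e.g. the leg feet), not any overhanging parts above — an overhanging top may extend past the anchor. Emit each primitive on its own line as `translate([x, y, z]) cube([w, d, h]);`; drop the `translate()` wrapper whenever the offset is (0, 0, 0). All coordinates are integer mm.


translate([391, 174, 0]) cube([88, 88, 1091]);
translate([2499, 174, 0]) cube([88, 88, 1091]);
translate([479, 174, 182]) cube([2020, 88, 72]);
translate([479, 174, 898]) cube([2020, 88, 72]);
translate([558, 262, 115]) cube([82, 25, 921]);
translate([719, 262, 115]) cube([82, 25, 921]);
translate([880, 262, 115]) cube([82, 25, 921]);
translate([1041, 262, 115]) cube([82, 25, 921]);
translate([1202, 262, 115]) cube([82, 25, 921]);
translate([1363, 262, 115]) cube([82, 25, 921]);
translate([1524, 262, 115]) cube([82, 25, 921]);
translate([1685, 262, 115]) cube([82, 25, 921]);
translate([1846, 262, 115]) cube([82, 25, 921]);
translate([2007, 262, 115]) cube([82, 25, 921]);
translate([2168, 262, 115]) cube([82, 25, 921]);
translate([2329, 262, 115]) cube([82, 25, 921]);


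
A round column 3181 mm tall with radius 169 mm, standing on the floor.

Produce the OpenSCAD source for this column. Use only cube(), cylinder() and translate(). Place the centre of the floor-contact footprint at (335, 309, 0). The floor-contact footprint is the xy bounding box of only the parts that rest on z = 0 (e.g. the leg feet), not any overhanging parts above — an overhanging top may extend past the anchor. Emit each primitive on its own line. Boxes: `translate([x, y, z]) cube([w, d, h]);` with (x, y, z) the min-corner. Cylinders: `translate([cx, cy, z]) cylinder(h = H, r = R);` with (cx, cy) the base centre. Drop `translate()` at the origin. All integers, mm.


translate([335, 309, 0]) cylinder(h = 3181, r = 169);


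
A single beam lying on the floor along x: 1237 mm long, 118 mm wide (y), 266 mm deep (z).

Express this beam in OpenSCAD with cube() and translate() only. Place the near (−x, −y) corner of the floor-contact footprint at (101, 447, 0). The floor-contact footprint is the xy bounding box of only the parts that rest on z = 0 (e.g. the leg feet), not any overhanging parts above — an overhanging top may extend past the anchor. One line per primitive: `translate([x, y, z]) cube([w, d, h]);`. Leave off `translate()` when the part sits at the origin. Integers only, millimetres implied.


translate([101, 447, 0]) cube([1237, 118, 266]);


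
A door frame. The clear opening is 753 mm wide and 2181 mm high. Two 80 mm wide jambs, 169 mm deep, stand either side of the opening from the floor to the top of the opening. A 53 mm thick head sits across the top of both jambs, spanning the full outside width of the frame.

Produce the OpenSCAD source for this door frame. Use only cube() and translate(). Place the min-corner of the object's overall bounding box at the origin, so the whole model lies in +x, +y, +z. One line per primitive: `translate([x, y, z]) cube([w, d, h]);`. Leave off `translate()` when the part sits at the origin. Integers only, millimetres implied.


cube([80, 169, 2181]);
translate([833, 0, 0]) cube([80, 169, 2181]);
translate([0, 0, 2181]) cube([913, 169, 53]);


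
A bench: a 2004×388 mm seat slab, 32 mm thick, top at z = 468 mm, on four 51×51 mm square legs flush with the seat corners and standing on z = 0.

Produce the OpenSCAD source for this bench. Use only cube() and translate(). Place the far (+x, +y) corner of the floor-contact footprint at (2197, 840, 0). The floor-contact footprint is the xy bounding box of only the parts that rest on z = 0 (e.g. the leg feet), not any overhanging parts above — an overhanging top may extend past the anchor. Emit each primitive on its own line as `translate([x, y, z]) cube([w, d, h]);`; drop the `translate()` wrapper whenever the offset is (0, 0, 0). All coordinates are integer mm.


translate([193, 452, 436]) cube([2004, 388, 32]);
translate([193, 452, 0]) cube([51, 51, 436]);
translate([193, 789, 0]) cube([51, 51, 436]);
translate([2146, 452, 0]) cube([51, 51, 436]);
translate([2146, 789, 0]) cube([51, 51, 436]);


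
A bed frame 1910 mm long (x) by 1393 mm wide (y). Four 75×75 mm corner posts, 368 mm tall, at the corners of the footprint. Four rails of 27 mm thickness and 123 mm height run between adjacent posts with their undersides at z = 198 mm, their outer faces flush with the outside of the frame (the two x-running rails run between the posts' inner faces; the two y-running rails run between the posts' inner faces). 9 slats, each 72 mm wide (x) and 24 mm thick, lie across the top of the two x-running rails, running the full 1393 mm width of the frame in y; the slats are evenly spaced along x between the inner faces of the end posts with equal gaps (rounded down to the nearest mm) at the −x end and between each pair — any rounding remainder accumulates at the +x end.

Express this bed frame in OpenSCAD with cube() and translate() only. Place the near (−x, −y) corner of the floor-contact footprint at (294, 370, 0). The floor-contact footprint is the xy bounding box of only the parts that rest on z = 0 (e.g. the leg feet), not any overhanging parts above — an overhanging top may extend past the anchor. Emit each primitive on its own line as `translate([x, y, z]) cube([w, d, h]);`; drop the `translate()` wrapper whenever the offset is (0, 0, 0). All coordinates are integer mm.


translate([294, 370, 0]) cube([75, 75, 368]);
translate([294, 1688, 0]) cube([75, 75, 368]);
translate([2129, 370, 0]) cube([75, 75, 368]);
translate([2129, 1688, 0]) cube([75, 75, 368]);
translate([369, 370, 198]) cube([1760, 27, 123]);
translate([369, 1736, 198]) cube([1760, 27, 123]);
translate([294, 445, 198]) cube([27, 1243, 123]);
translate([2177, 445, 198]) cube([27, 1243, 123]);
translate([480, 370, 321]) cube([72, 1393, 24]);
translate([663, 370, 321]) cube([72, 1393, 24]);
translate([846, 370, 321]) cube([72, 1393, 24]);
translate([1029, 370, 321]) cube([72, 1393, 24]);
translate([1212, 370, 321]) cube([72, 1393, 24]);
translate([1395, 370, 321]) cube([72, 1393, 24]);
translate([1578, 370, 321]) cube([72, 1393, 24]);
translate([1761, 370, 321]) cube([72, 1393, 24]);
translate([1944, 370, 321]) cube([72, 1393, 24]);


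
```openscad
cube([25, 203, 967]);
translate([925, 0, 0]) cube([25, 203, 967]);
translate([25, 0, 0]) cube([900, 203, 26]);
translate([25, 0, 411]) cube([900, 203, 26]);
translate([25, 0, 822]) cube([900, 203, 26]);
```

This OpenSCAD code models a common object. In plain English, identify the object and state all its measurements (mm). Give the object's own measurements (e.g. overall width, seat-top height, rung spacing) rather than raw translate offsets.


An open bookshelf. Two side panels, each 25 mm thick, 203 mm deep and 967 mm tall, stand 950 mm apart (outside-to-outside). Between them sit 3 shelves, each 26 mm thick and 203 mm deep, spanning the full gap between the sides. The bottom shelf rests on the floor (its underside at z = 0) and the clear gap between one shelf's top and the next shelf's underside is 385 mm.


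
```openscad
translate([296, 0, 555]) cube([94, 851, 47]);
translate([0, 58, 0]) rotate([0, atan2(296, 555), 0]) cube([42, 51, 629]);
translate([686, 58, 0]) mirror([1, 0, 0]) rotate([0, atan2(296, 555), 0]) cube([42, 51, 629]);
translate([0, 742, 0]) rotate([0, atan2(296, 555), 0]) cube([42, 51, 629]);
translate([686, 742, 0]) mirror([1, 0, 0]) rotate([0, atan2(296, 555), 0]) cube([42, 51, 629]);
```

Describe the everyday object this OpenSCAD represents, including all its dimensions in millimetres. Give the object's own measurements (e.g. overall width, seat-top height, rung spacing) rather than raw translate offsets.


A sawhorse. A 94×851×47 mm beam (x, y, z) sits on two A-frame leg pairs. Each pair is two raked legs of 42×51 mm section (51 mm along y) splaying symmetrically in x. Each leg rises 555 mm vertically over 296 mm of horizontal reach and is 629 mm long along its own axis. Every leg's outer bottom edge rests on the floor and its outer top edge meets a bottom edge of the beam — the left legs (tilting toward +x) meet the beam's −x bottom edge, the right legs (their mirror images, tilting toward −x) meet its +x bottom edge — so the leg tops tuck under the beam, the beam's underside is 555 mm above the floor, and the feet are 686 mm apart outside-to-outside with the beam centred between them. The two leg pairs are set in 58 mm from either end of the beam.
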